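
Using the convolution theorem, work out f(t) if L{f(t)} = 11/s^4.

11/s^4 = (11/s)·(1/s^3) = L{11}·L{t^2/2}. By convolution, f(t) = 11*t^2/2 = ∫₀ᵗ 11·τ^2/2 dτ = 11·t^3/6

Final answer: 11·t^3/6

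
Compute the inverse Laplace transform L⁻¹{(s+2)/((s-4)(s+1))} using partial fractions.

Using partial fractions, f(t) = (6e^(4t) - e^(-t))/5

Final answer: (6e^(4t) - e^(-t))/5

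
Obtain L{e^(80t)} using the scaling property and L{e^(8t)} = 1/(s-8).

Using L{f(at)} = (1/a)F(s/a) with a=10 and f(t) = e^(8t): L{e^(80t)} = (1/10) · 1/((s/10)-8) = (1/10) · 10/(s-80) = 1/(s-80)

Final answer: 1/(s-80)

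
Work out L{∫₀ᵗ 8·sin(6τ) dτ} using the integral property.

L{∫₀ᵗ f(τ)dτ} = F(s)/s with F(s) = 48/(s² + 36), so the result is (48/(s² + 36))/s = 48/(s(s² + 36))

Final answer: 48/(s(s² + 36))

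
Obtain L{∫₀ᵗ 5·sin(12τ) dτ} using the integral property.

L{∫₀ᵗ f(τ)dτ} = F(s)/s with F(s) = 60/(s² + 144), so the result is (60/(s² + 144))/s = 60/(s(s² + 144))

Final answer: 60/(s(s² + 144))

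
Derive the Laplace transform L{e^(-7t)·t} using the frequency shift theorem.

L{e^(at)·t^n} = n!/(s-a)^(n+1), so L{e^(-7t)·t} = 1/(s+7)^2

Final answer: 1/(s+7)^2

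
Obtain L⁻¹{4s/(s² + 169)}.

This is the form c·s/(s² + a²) with a = 13, c = 4. L⁻¹ = 4·cos(13t)

Final answer: 4·cos(13t)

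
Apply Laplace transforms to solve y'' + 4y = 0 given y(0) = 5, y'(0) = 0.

L{y''} + 4L{y} = 0. s²Y - 5s - 0 + 4Y = 0. Y(s² + 4) = 5s. Y = (5s)/(s² + 4). Inverting: y(t) = 5cos(2t)

Final answer: y(t) = 5cos(2t)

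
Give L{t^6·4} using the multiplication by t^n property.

L{4} = 4/s. d^1/ds^1[1/s] = -1/s². d^2/ds^2[1/s] = 2/s^3. d^3/ds^3[1/s] = -6/s^4. d^4/ds^4[1/s] = 24/s^5. d^5/ds^5[1/s] = -120/s^6. d^6/ds^6[1/s] = 720/s^7. So L{t^6} = (-1)^{6}·720/s^7 = 720/s^7. Then L{t^6·4} = 4·720/s^7 = 2880/s^7

Final answer: 2880/s^7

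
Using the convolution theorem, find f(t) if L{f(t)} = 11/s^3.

11/s^3 = (11/s)·(1/s^2) = L{11}·L{t}. By convolution, f(t) = 11*t = ∫₀ᵗ 11·τ dτ = 11·t²/2

Final answer: 11·t²/2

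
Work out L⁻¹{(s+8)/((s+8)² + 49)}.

Using frequency shift: L⁻¹{(s-a)/((s-a)² + b²)} = e^(at)cos(bt). Here a=-8, b=7

Final answer: e^(-8t)·cos(7t)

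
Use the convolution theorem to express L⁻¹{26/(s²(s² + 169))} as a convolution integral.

26/(s²(s² + 169)) = (1/s²)·(26/(s² + 169)) = L{t}·L{2·sin(13t)}. So f(t) = t*(2·sin(13t)) = ∫₀ᵗ 2τ·sin(13(t-τ)) dτ

Final answer: ∫₀ᵗ 2τ·sin(13(t-τ)) dτ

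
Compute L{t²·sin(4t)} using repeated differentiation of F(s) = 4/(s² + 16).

F(s) = 4/(s² + 16). F'(s) = -8s/(s² + 16)². F''(s) = -8(16 - 3s²)/(s² + 16)³ = (24s² - 128)/(s² + 16)³. So L{t²·sin(4t)} = (-1)² F''(s) = (24s² - 128)/(s² + 16)³

Final answer: (24s² - 128)/(s² + 16)³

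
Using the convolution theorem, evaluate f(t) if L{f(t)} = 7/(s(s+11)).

7/(s(s+11)) = (7/s)·(1/(s+11)) = L{7}·L{e^(-11t)}. By convolution, f(t) = 7*e^(-11t) = ∫₀ᵗ 7·e^(-11τ) dτ = 7·(1 - e^(-11t))/11

Final answer: 7·(1 - e^(-11t))/11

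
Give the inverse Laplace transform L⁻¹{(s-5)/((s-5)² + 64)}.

Using frequency shift, L⁻¹{(s-5)/((s-5)² + 64)} = e^(5t)·cos(8t)

Final answer: e^(5t)·cos(8t)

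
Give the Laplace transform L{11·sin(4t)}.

L{sin(ωt)} = ω/(s² + ω²), so L{sin(4t)} = 4/(s² + 16). Then L{11·sin(4t)} = 11·4/(s² + 16) = 44/(s² + 16)

Final answer: 44/(s² + 16)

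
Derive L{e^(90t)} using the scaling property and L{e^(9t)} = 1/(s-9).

Using L{f(at)} = (1/a)F(s/a) with a=10 and f(t) = e^(9t): L{e^(90t)} = (1/10) · 1/((s/10)-9) = (1/10) · 10/(s-90) = 1/(s-90)

Final answer: 1/(s-90)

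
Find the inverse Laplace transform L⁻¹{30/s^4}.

L⁻¹{n!/s^(n+1)} = t^n with n=3. So L⁻¹{6/s^4} = t^3, and L⁻¹{30/s^4} = (30/6)·t^3 = 5·t^3

Final answer: 5·t^3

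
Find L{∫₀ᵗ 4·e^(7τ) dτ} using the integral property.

L{∫₀ᵗ f(τ)dτ} = F(s)/s with F(s) = 4/(s-7), so L{∫₀ᵗ 4·e^(7τ) dτ} = 4/(s(s-7))

Final answer: 4/(s(s-7))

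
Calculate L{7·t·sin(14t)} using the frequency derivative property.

L{sin(14t)} = 14/(s² + 196). By L{t·f(t)} = -F'(s): -d/ds[14/(s² + 196)] = -(14)·(-2s)/(s² + 196)² = 28s/(s² + 196)². Then L{7·t·sin(14t)} = 7·28s/(s² + 196)² = 196s/(s² + 196)²

Final answer: 196s/(s² + 196)²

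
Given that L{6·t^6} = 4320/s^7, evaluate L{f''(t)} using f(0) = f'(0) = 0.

L{f''(t)} = s²F(s) - sf(0) - f'(0) = s²·4320/s^7 - 0 - 0 = 4320/s^5

Final answer: 4320/s^5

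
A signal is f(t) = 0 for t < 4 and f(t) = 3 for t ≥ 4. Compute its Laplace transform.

f(t) = 3·u(t-4). L{u(t-4)} = e^(-4s)/s, so L{f(t)} = 3·e^(-4s)/s

Final answer: 3·e^(-4s)/s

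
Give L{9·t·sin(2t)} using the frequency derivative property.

L{sin(2t)} = 2/(s² + 4). By L{t·f(t)} = -F'(s): -d/ds[2/(s² + 4)] = -(2)·(-2s)/(s² + 4)² = 4s/(s² + 4)². Then L{9·t·sin(2t)} = 9·4s/(s² + 4)² = 36s/(s² + 4)²

Final answer: 36s/(s² + 4)²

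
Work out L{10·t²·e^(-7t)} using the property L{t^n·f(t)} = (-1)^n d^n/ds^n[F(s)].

L{e^(-7t)} = 1/(s+7). d/ds[1/(s+7)] = -1/(s+7)². d²/ds²[1/(s+7)] = 2/(s+7)³. So L{t²·e^(-7t)} = (-1)² · 2/(s+7)³ = 2/(s+7)³. Then L{10·t²·e^(-7t)} = 10·2/(s+7)³ = 20/(s+7)³

Final answer: 20/(s+7)³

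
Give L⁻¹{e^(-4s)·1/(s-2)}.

L⁻¹{1/(s-2)} = e^(2t). By the time shift theorem, L⁻¹{e^(-as)F(s)} = u(t-a)f(t-a) with a=4, so L⁻¹{e^(-4s)·1/(s-2)} = u(t-4)·e^(2(t-4))

Final answer: u(t-4)·e^(2(t-4))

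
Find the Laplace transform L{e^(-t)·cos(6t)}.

L{e^(at)·cos(ωt)} = (s-a)/((s-a)² + ω²), so L{e^(-t)·cos(6t)} = (s+1)/((s+1)² + 36)

Final answer: (s+1)/((s+1)² + 36)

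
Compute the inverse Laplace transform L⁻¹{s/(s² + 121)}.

L⁻¹{s/(s² + 121)} = cos(11t)

Final answer: cos(11t)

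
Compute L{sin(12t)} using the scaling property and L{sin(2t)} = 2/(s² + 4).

Using L{f(at)} = (1/a)F(s/a) with a=6: L{sin(12t)} = (1/6) · 2/((s/6)² + 4) = (1/6) · 2·36/(s² + 144) = 12/(s² + 144)

Final answer: 12/(s² + 144)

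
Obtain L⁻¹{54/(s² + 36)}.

This is the form c·a/(s² + a²) with a = 6, c = 9. L⁻¹ = 9·sin(6t)

Final answer: 9·sin(6t)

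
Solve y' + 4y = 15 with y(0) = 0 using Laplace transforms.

sY + 4Y = 15/s. Y = 15/(s(s+4)). Partial fractions: Y = 15/4/s - 15/4/(s+4)

Final answer: y(t) = 15/4(1 - e^(-4t))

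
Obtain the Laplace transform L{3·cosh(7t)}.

L{cosh(ωt)} = s/(s² - ω²), so L{cosh(7t)} = s/(s² - 49). Then L{3·cosh(7t)} = 3·s/(s² - 49) = 3s/(s² - 49)

Final answer: 3s/(s² - 49)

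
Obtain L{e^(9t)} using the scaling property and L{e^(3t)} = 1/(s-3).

Using L{f(at)} = (1/a)F(s/a) with a=3 and f(t) = e^(3t): L{e^(9t)} = (1/3) · 1/((s/3)-3) = (1/3) · 3/(s-9) = 1/(s-9)

Final answer: 1/(s-9)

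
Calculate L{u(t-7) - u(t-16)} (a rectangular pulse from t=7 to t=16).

L{u(t-a)} = e^(-as)/s. L{u(t-7) - u(t-16)} = (e^(-7s) - e^(-16s))/s

Final answer: (e^(-7s) - e^(-16s))/s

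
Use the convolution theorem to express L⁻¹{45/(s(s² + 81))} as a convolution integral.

45/(s(s² + 81)) = (1/s)·(45/(s² + 81)) = L{1}·L{5·sin(9t)}. So f(t) = 1*(5·sin(9t)) = ∫₀ᵗ 5·sin(9τ) dτ

Final answer: ∫₀ᵗ 5·sin(9τ) dτ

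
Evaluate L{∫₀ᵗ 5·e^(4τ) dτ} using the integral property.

L{∫₀ᵗ f(τ)dτ} = F(s)/s with F(s) = 5/(s-4), so L{∫₀ᵗ 5·e^(4τ) dτ} = 5/(s(s-4))

Final answer: 5/(s(s-4))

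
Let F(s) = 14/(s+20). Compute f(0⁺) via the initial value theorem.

f(0⁺) = lim_{s→∞} s·14/(s+20) = lim_{s→∞} 14s/(s+20) = 14

Final answer: 14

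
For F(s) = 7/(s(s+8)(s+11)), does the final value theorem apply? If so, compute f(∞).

Poles of sF(s) = 7/((s+8)(s+11)) are at s = -8 and s = -11, both in the left half-plane. Theorem applies. f(∞) = lim_{s→0} sF(s) = 7/(8·11) = 7/88

Final answer: 7/88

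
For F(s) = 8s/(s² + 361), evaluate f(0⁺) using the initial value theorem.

f(0⁺) = lim_{s→∞} s·8s/(s² + 361) = lim_{s→∞} 8s²/(s² + 361) = 8

Final answer: 8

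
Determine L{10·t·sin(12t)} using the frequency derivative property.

L{sin(12t)} = 12/(s² + 144). By L{t·f(t)} = -F'(s): -d/ds[12/(s² + 144)] = -(12)·(-2s)/(s² + 144)² = 24s/(s² + 144)². Then L{10·t·sin(12t)} = 10·24s/(s² + 144)² = 240s/(s² + 144)²

Final answer: 240s/(s² + 144)²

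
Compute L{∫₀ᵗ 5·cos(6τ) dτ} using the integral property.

L{∫₀ᵗ f(τ)dτ} = F(s)/s with F(s) = 5s/(s² + 36), so the result is (5s/(s² + 36))/s = 5/(s² + 36)

Final answer: 5/(s² + 36)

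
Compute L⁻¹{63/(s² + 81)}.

This is the form c·a/(s² + a²) with a = 9, c = 7. L⁻¹ = 7·sin(9t)

Final answer: 7·sin(9t)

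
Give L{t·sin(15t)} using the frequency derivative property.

L{sin(15t)} = 15/(s² + 225). By L{t·f(t)} = -F'(s): -d/ds[15/(s² + 225)] = -(15)·(-2s)/(s² + 225)² = 30s/(s² + 225)²

Final answer: 30s/(s² + 225)²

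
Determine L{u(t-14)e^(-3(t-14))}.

u(t-a)f(t-a) with f(t)=e^(-3t). L{e^(-3t)} = 1/(s+3). By time shift: e^(-14s)/(s+3)

Final answer: e^(-14s)/(s+3)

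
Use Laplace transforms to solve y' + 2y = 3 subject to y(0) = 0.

sY + 2Y = 3/s. Y = 3/(s(s+2)). Partial fractions: Y = 3/2/s - 3/2/(s+2)

Final answer: y(t) = 3/2(1 - e^(-2t))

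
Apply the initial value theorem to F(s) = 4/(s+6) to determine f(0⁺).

f(0⁺) = lim_{s→∞} s·4/(s+6) = lim_{s→∞} 4s/(s+6) = 4

Final answer: 4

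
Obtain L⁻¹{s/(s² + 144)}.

This is the form c·s/(s² + a²) with a = 12. L⁻¹ = cos(12t)

Final answer: cos(12t)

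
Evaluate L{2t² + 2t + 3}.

L{2t² + 2t + 3} = 2·2/s³ + 2/s² + 3/s = 4/s³ + 2/s² + 3/s

Final answer: 4/s³ + 2/s² + 3/s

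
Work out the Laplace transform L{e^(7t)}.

L{e^(at)} = 1/(s-a), so L{e^(7t)} = 1/(s-7)

Final answer: 1/(s-7)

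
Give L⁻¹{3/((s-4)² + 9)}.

Form: b/((s-a)² + b²) → e^(at)sin(bt). With a=4, b=3

Final answer: e^(4t)·sin(3t)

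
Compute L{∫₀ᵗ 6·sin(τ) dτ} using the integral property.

L{∫₀ᵗ f(τ)dτ} = F(s)/s with F(s) = 6/(s² + 1), so the result is (6/(s² + 1))/s = 6/(s(s² + 1))

Final answer: 6/(s(s² + 1))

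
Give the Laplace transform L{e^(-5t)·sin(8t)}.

L{e^(at)·sin(ωt)} = ω/((s-a)² + ω²), so L{e^(-5t)·sin(8t)} = 8/((s+5)² + 64)

Final answer: 8/((s+5)² + 64)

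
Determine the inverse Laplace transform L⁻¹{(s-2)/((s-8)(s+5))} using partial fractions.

Using partial fractions, f(t) = (6e^(8t) + 7e^(-5t))/13

Final answer: (6e^(8t) + 7e^(-5t))/13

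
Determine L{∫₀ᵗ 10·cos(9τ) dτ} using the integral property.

L{∫₀ᵗ f(τ)dτ} = F(s)/s with F(s) = 10s/(s² + 81), so the result is (10s/(s² + 81))/s = 10/(s² + 81)

Final answer: 10/(s² + 81)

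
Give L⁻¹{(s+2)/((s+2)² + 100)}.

Using frequency shift: L⁻¹{(s-a)/((s-a)² + b²)} = e^(at)cos(bt). Here a=-2, b=10

Final answer: e^(-2t)·cos(10t)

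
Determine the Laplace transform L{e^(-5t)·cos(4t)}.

L{e^(at)·cos(ωt)} = (s-a)/((s-a)² + ω²), so L{e^(-5t)·cos(4t)} = (s+5)/((s+5)² + 16)

Final answer: (s+5)/((s+5)² + 16)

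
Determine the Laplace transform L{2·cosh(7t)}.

L{cosh(ωt)} = s/(s² - ω²), so L{cosh(7t)} = s/(s² - 49). Then L{2·cosh(7t)} = 2·s/(s² - 49) = 2s/(s² - 49)

Final answer: 2s/(s² - 49)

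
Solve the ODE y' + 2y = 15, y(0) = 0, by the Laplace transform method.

sY + 2Y = 15/s. Y = 15/(s(s+2)). Partial fractions: Y = 15/2/s - 15/2/(s+2)

Final answer: y(t) = 15/2(1 - e^(-2t))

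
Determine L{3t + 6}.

L{3t + 6} = 3·L{t} + 6·L{1} = 3/s² + 6/s

Final answer: 3/s² + 6/s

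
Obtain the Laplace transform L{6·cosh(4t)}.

L{cosh(ωt)} = s/(s² - ω²), so L{cosh(4t)} = s/(s² - 16). Then L{6·cosh(4t)} = 6·s/(s² - 16) = 6s/(s² - 16)

Final answer: 6s/(s² - 16)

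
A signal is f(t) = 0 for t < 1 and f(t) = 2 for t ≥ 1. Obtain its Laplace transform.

f(t) = 2·u(t-1). L{u(t-1)} = e^(-s)/s, so L{f(t)} = 2·e^(-s)/s

Final answer: 2·e^(-s)/s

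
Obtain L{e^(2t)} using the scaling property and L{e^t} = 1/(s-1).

Using L{f(at)} = (1/a)F(s/a) with a=2 and f(t) = e^t: L{e^(2t)} = (1/2) · 1/((s/2)-1) = (1/2) · 2/(s-2) = 1/(s-2)

Final answer: 1/(s-2)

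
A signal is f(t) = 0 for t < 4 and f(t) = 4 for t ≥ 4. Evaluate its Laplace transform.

f(t) = 4·u(t-4). L{u(t-4)} = e^(-4s)/s, so L{f(t)} = 4·e^(-4s)/s

Final answer: 4·e^(-4s)/s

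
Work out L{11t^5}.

L{t^n} = n!/s^(n+1). So L{11t^5} = 11·5!/s^6 = 1320/s^6

Final answer: 1320/s^6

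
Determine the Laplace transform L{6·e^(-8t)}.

L{e^(at)} = 1/(s-a), so L{e^(-8t)} = 1/(s+8). Then L{6·e^(-8t)} = 6/(s+8)

Final answer: 6/(s+8)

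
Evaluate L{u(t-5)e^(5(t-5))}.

u(t-a)f(t-a) with f(t)=e^(5t). L{e^(5t)} = 1/(s-5). By time shift: e^(-5s)/(s-5)

Final answer: e^(-5s)/(s-5)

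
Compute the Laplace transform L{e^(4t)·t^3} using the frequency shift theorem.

L{e^(at)·t^n} = n!/(s-a)^(n+1), so L{e^(4t)·t^3} = 6/(s-4)^4

Final answer: 6/(s-4)^4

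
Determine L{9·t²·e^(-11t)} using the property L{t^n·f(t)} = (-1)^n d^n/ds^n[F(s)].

L{e^(-11t)} = 1/(s+11). d/ds[1/(s+11)] = -1/(s+11)². d²/ds²[1/(s+11)] = 2/(s+11)³. So L{t²·e^(-11t)} = (-1)² · 2/(s+11)³ = 2/(s+11)³. Then L{9·t²·e^(-11t)} = 9·2/(s+11)³ = 18/(s+11)³

Final answer: 18/(s+11)³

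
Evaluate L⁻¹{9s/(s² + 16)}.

This is the form c·s/(s² + a²) with a = 4, c = 9. L⁻¹ = 9·cos(4t)

Final answer: 9·cos(4t)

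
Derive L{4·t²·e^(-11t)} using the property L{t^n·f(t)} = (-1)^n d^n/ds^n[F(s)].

L{e^(-11t)} = 1/(s+11). d/ds[1/(s+11)] = -1/(s+11)². d²/ds²[1/(s+11)] = 2/(s+11)³. So L{t²·e^(-11t)} = (-1)² · 2/(s+11)³ = 2/(s+11)³. Then L{4·t²·e^(-11t)} = 4·2/(s+11)³ = 8/(s+11)³

Final answer: 8/(s+11)³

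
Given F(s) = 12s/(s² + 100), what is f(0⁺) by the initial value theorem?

f(0⁺) = lim_{s→∞} s·12s/(s² + 100) = lim_{s→∞} 12s²/(s² + 100) = 12

Final answer: 12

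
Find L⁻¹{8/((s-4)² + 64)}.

Form: b/((s-a)² + b²) → e^(at)sin(bt). With a=4, b=8

Final answer: e^(4t)·sin(8t)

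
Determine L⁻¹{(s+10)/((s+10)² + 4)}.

Using frequency shift: L⁻¹{(s-a)/((s-a)² + b²)} = e^(at)cos(bt). Here a=-10, b=2

Final answer: e^(-10t)·cos(2t)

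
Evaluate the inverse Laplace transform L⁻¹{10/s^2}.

L⁻¹{n!/s^(n+1)} = t^n with n=1. So L⁻¹{1/s^2} = t, and L⁻¹{10/s^2} = (10/1)·t = 10·t

Final answer: 10·t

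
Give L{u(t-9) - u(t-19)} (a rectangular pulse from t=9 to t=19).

L{u(t-a)} = e^(-as)/s. L{u(t-9) - u(t-19)} = (e^(-9s) - e^(-19s))/s

Final answer: (e^(-9s) - e^(-19s))/s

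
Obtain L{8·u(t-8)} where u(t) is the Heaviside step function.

L{u(t-a)} = e^(-as)/s. Here a=8, so L{u(t-8)} = e^(-8s)/s, and L{8·u(t-8)} = 8·e^(-8s)/s

Final answer: 8·e^(-8s)/s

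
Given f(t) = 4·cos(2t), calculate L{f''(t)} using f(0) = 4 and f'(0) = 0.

F(s) = 4s/(s² + 4). L{f''(t)} = s²F(s) - sf(0) - f'(0) = 4s³/(s² + 4) - 4s = (4s³ - 4s(s² + 4))/(s² + 4) = -16s/(s² + 4)

Final answer: -16s/(s² + 4)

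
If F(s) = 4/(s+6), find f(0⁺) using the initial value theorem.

f(0⁺) = lim_{s→∞} s·4/(s+6) = lim_{s→∞} 4s/(s+6) = 4

Final answer: 4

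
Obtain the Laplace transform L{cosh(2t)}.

L{cosh(ωt)} = s/(s² - ω²), so L{cosh(2t)} = s/(s² - 4)

Final answer: s/(s² - 4)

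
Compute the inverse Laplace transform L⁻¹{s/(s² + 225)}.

L⁻¹{s/(s² + 225)} = cos(15t)

Final answer: cos(15t)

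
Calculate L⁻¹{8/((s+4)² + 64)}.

Form: b/((s-a)² + b²) → e^(at)sin(bt). With a=-4, b=8

Final answer: e^(-4t)·sin(8t)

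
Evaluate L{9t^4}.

L{t^n} = n!/s^(n+1). So L{9t^4} = 9·4!/s^5 = 216/s^5

Final answer: 216/s^5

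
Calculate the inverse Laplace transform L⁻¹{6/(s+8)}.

L⁻¹{1/(s-a)} = e^(at), so L⁻¹{1/(s+8)} = e^(-8t), and L⁻¹{6/(s+8)} = 6·e^(-8t)

Final answer: 6·e^(-8t)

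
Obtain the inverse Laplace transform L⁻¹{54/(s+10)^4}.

L⁻¹{n!/(s-a)^(n+1)} = t^n·e^(at) with n=3, a=-10. So L⁻¹{6/(s+10)^4} = t^3·e^(-10t), and L⁻¹{54/(s+10)^4} = (54/6)·t^3·e^(-10t) = 9·t^3·e^(-10t)

Final answer: 9·t^3·e^(-10t)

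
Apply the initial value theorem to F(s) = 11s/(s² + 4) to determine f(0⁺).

f(0⁺) = lim_{s→∞} s·11s/(s² + 4) = lim_{s→∞} 11s²/(s² + 4) = 11

Final answer: 11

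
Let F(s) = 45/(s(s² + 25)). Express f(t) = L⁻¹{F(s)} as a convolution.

45/(s(s² + 25)) = (1/s)·(45/(s² + 25)) = L{1}·L{9·sin(5t)}. So f(t) = 1*(9·sin(5t)) = ∫₀ᵗ 9·sin(5τ) dτ

Final answer: ∫₀ᵗ 9·sin(5τ) dτ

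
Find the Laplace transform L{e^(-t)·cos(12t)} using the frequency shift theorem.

Frequency shift: L{e^(at)f(t)} = F(s-a). L{e^(-t)·cos(12t)} = (s+1)/((s+1)² + 144)

Final answer: (s+1)/((s+1)² + 144)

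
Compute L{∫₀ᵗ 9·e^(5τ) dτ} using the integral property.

L{∫₀ᵗ f(τ)dτ} = F(s)/s with F(s) = 9/(s-5), so L{∫₀ᵗ 9·e^(5τ) dτ} = 9/(s(s-5))

Final answer: 9/(s(s-5))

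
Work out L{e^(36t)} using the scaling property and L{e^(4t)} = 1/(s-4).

Using L{f(at)} = (1/a)F(s/a) with a=9 and f(t) = e^(4t): L{e^(36t)} = (1/9) · 1/((s/9)-4) = (1/9) · 9/(s-36) = 1/(s-36)

Final answer: 1/(s-36)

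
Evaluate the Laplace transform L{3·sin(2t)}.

L{sin(ωt)} = ω/(s² + ω²), so L{sin(2t)} = 2/(s² + 4). Then L{3·sin(2t)} = 3·2/(s² + 4) = 6/(s² + 4)

Final answer: 6/(s² + 4)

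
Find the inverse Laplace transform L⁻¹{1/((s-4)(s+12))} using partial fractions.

Decompose: A/(s-4) + B/(s+12). A = 1/16, B = -1/16. f(t) = (e^(4t) - e^(-12t))/16

Final answer: (e^(4t) - e^(-12t))/16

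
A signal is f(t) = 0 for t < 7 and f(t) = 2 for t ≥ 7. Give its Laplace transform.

f(t) = 2·u(t-7). L{u(t-7)} = e^(-7s)/s, so L{f(t)} = 2·e^(-7s)/s

Final answer: 2·e^(-7s)/s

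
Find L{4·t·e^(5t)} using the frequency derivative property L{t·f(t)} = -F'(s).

L{e^(5t)} = 1/(s-5). By frequency derivative: L{t·e^(5t)} = -d/ds[1/(s-5)] = -(-1)/(s-5)² = 1/(s-5)². Then L{4·t·e^(5t)} = 4·1/(s-5)² = 4/(s-5)²

Final answer: 4/(s-5)²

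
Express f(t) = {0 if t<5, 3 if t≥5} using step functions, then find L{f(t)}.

f(t) = 3·u(t-5). L{u(t-5)} = e^(-5s)/s, so L{f(t)} = 3·e^(-5s)/s

Final answer: 3·e^(-5s)/s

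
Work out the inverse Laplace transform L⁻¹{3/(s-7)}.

L⁻¹{1/(s-a)} = e^(at), so L⁻¹{1/(s-7)} = e^(7t), and L⁻¹{3/(s-7)} = 3·e^(7t)

Final answer: 3·e^(7t)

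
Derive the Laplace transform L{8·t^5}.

L{t^n} = n!/s^(n+1), so L{t^5} = 120/s^6. Then L{8·t^5} = 8·120/s^6 = 960/s^6

Final answer: 960/s^6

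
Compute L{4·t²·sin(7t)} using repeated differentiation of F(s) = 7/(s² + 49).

F(s) = 7/(s² + 49). F'(s) = -14s/(s² + 49)². F''(s) = -14(49 - 3s²)/(s² + 49)³ = (42s² - 686)/(s² + 49)³. So L{t²·sin(7t)} = (-1)² F''(s) = (42s² - 686)/(s² + 49)³. Then L{4·t²·sin(7t)} = 4·(42s² - 686)/(s² + 49)³ = (168s² - 2744)/(s² + 49)³

Final answer: (168s² - 2744)/(s² + 49)³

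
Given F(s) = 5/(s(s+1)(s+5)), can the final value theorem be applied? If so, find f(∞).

Poles of sF(s) = 5/((s+1)(s+5)) are at s = -1 and s = -5, both in the left half-plane. Theorem applies. f(∞) = lim_{s→0} sF(s) = 5/(1·5) = 1

Final answer: 1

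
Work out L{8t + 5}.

L{8t + 5} = 8·L{t} + 5·L{1} = 8/s² + 5/s

Final answer: 8/s² + 5/s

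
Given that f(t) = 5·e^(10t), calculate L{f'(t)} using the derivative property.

f(0) = 5, F(s) = 5/(s-10). L{f'(t)} = s·F(s) - f(0) = 5s/(s-10) - 5 = (5s - 5(s-10))/(s-10) = 50/(s-10)

Final answer: 50/(s-10)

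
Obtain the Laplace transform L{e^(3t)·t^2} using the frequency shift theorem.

L{e^(at)·t^n} = n!/(s-a)^(n+1), so L{e^(3t)·t^2} = 2/(s-3)^3

Final answer: 2/(s-3)^3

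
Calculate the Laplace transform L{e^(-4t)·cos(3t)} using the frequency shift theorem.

Frequency shift: L{e^(at)f(t)} = F(s-a). L{e^(-4t)·cos(3t)} = (s+4)/((s+4)² + 9)

Final answer: (s+4)/((s+4)² + 9)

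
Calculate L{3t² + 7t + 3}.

L{3t² + 7t + 3} = 3·2/s³ + 7/s² + 3/s = 6/s³ + 7/s² + 3/s

Final answer: 6/s³ + 7/s² + 3/s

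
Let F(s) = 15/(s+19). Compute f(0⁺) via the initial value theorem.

f(0⁺) = lim_{s→∞} s·15/(s+19) = lim_{s→∞} 15s/(s+19) = 15

Final answer: 15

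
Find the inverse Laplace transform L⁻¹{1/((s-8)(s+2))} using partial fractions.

Decompose: A/(s-8) + B/(s+2). A = 1/10, B = -1/10. f(t) = (e^(8t) - e^(-2t))/10

Final answer: (e^(8t) - e^(-2t))/10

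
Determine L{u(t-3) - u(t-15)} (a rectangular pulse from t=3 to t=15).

L{u(t-a)} = e^(-as)/s. L{u(t-3) - u(t-15)} = (e^(-3s) - e^(-15s))/s

Final answer: (e^(-3s) - e^(-15s))/s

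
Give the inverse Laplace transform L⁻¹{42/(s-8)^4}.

L⁻¹{n!/(s-a)^(n+1)} = t^n·e^(at) with n=3, a=8. So L⁻¹{6/(s-8)^4} = t^3·e^(8t), and L⁻¹{42/(s-8)^4} = (42/6)·t^3·e^(8t) = 7·t^3·e^(8t)

Final answer: 7·t^3·e^(8t)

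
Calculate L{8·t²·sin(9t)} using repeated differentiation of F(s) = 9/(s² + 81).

F(s) = 9/(s² + 81). F'(s) = -18s/(s² + 81)². F''(s) = -18(81 - 3s²)/(s² + 81)³ = (54s² - 1458)/(s² + 81)³. So L{t²·sin(9t)} = (-1)² F''(s) = (54s² - 1458)/(s² + 81)³. Then L{8·t²·sin(9t)} = 8·(54s² - 1458)/(s² + 81)³ = (432s² - 11664)/(s² + 81)³

Final answer: (432s² - 11664)/(s² + 81)³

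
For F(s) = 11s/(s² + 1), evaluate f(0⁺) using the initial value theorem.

f(0⁺) = lim_{s→∞} s·11s/(s² + 1) = lim_{s→∞} 11s²/(s² + 1) = 11

Final answer: 11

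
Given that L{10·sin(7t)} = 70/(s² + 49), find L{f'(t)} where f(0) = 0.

L{f'(t)} = s·F(s) - f(0) = s·70/(s² + 49) - 0 = 70s/(s² + 49)

Final answer: 70s/(s² + 49)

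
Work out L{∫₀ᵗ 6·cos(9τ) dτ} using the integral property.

L{∫₀ᵗ f(τ)dτ} = F(s)/s with F(s) = 6s/(s² + 81), so the result is (6s/(s² + 81))/s = 6/(s² + 81)

Final answer: 6/(s² + 81)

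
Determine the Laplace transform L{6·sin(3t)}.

L{sin(ωt)} = ω/(s² + ω²), so L{sin(3t)} = 3/(s² + 9). Then L{6·sin(3t)} = 6·3/(s² + 9) = 18/(s² + 9)

Final answer: 18/(s² + 9)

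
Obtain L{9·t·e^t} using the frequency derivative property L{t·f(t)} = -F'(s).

L{e^t} = 1/(s-1). By frequency derivative: L{t·e^t} = -d/ds[1/(s-1)] = -(-1)/(s-1)² = 1/(s-1)². Then L{9·t·e^t} = 9·1/(s-1)² = 9/(s-1)²

Final answer: 9/(s-1)²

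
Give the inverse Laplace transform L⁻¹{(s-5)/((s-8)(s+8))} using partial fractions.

Using partial fractions, f(t) = (3e^(8t) + 13e^(-8t))/16

Final answer: (3e^(8t) + 13e^(-8t))/16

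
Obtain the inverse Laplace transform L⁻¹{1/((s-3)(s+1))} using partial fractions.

Decompose: A/(s-3) + B/(s+1). A = 1/4, B = -1/4. f(t) = (e^(3t) - e^(-t))/4

Final answer: (e^(3t) - e^(-t))/4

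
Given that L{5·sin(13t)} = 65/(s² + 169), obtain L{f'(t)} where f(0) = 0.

L{f'(t)} = s·F(s) - f(0) = s·65/(s² + 169) - 0 = 65s/(s² + 169)

Final answer: 65s/(s² + 169)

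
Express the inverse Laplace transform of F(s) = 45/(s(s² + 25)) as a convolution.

45/(s(s² + 25)) = (1/s)·(45/(s² + 25)) = L{1}·L{9·sin(5t)}. So f(t) = 1*(9·sin(5t)) = ∫₀ᵗ 9·sin(5τ) dτ

Final answer: ∫₀ᵗ 9·sin(5τ) dτ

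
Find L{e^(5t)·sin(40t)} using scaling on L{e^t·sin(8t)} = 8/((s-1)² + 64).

Scaling with a=5: L{e^(5t)·sin(40t)} = (1/5) · 8/((s/5-1)² + 64). Simplifying: 40/((s-5)² + 1600)

Final answer: 40/((s-5)² + 1600)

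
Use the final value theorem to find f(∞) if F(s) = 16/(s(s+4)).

f(∞) = lim_{s→0} s·16/(s(s+4)) = lim_{s→0} 16/(s+4) = 16/4 = 4

Final answer: 4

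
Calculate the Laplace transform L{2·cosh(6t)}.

L{cosh(ωt)} = s/(s² - ω²), so L{cosh(6t)} = s/(s² - 36). Then L{2·cosh(6t)} = 2·s/(s² - 36) = 2s/(s² - 36)

Final answer: 2s/(s² - 36)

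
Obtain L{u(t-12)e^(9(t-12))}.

u(t-a)f(t-a) with f(t)=e^(9t). L{e^(9t)} = 1/(s-9). By time shift: e^(-12s)/(s-9)

Final answer: e^(-12s)/(s-9)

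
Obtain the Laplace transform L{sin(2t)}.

L{sin(ωt)} = ω/(s² + ω²), so L{sin(2t)} = 2/(s² + 4)

Final answer: 2/(s² + 4)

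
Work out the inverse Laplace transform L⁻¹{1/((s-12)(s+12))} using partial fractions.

Decompose: A/(s-12) + B/(s+12). A = 1/24, B = -1/24. f(t) = (e^(12t) - e^(-12t))/24

Final answer: (e^(12t) - e^(-12t))/24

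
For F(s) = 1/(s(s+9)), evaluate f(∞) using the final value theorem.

f(∞) = lim_{s→0} s·1/(s(s+9)) = lim_{s→0} 1/(s+9) = 1/9 = 1/9

Final answer: 1/9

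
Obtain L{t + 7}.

L{t + 7} = L{t} + 7·L{1} = 1/s² + 7/s

Final answer: 1/s² + 7/s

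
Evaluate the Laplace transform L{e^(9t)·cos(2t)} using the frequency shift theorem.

Frequency shift: L{e^(at)f(t)} = F(s-a). L{e^(9t)·cos(2t)} = (s-9)/((s-9)² + 4)

Final answer: (s-9)/((s-9)² + 4)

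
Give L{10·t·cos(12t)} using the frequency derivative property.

L{cos(12t)} = s/(s² + 144). Derivative: d/ds[s/(s² + 144)] = [(s² + 144) - s·2s]/(s² + 144)² = (144 - s²)/(s² + 144)². So L{t·cos(12t)} = -F'(s) = (s² - 144)/(s² + 144)². Then L{10·t·cos(12t)} = 10·(s² - 144)/(s² + 144)²

Final answer: 10·(s² - 144)/(s² + 144)²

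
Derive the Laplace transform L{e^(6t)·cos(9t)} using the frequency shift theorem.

Frequency shift: L{e^(at)f(t)} = F(s-a). L{e^(6t)·cos(9t)} = (s-6)/((s-6)² + 81)

Final answer: (s-6)/((s-6)² + 81)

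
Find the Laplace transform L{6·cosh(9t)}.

L{cosh(ωt)} = s/(s² - ω²), so L{cosh(9t)} = s/(s² - 81). Then L{6·cosh(9t)} = 6·s/(s² - 81) = 6s/(s² - 81)

Final answer: 6s/(s² - 81)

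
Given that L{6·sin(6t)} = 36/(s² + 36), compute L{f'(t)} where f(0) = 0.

L{f'(t)} = s·F(s) - f(0) = s·36/(s² + 36) - 0 = 36s/(s² + 36)

Final answer: 36s/(s² + 36)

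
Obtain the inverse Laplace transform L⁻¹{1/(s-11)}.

L⁻¹{1/(s-a)} = e^(at), so L⁻¹{1/(s-11)} = e^(11t)

Final answer: e^(11t)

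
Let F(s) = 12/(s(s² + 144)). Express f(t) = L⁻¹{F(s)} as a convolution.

12/(s(s² + 144)) = (1/s)·(12/(s² + 144)) = L{1}·L{sin(12t)}. So f(t) = 1*(sin(12t)) = ∫₀ᵗ sin(12τ) dτ

Final answer: ∫₀ᵗ sin(12τ) dτ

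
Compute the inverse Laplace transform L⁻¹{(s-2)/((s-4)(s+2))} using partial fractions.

Using partial fractions, f(t) = (2e^(4t) + 4e^(-2t))/6

Final answer: (2e^(4t) + 4e^(-2t))/6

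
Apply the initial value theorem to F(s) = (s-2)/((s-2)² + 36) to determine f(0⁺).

f(0⁺) = lim_{s→∞} sF(s) = lim_{s→∞} s(s-2)/((s-2)² + 36) = 1

Final answer: 1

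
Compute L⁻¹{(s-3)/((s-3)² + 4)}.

Using frequency shift: L⁻¹{(s-a)/((s-a)² + b²)} = e^(at)cos(bt). Here a=3, b=2

Final answer: e^(3t)·cos(2t)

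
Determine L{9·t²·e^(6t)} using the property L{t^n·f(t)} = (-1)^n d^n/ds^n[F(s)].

L{e^(6t)} = 1/(s-6). d/ds[1/(s-6)] = -1/(s-6)². d²/ds²[1/(s-6)] = 2/(s-6)³. So L{t²·e^(6t)} = (-1)² · 2/(s-6)³ = 2/(s-6)³. Then L{9·t²·e^(6t)} = 9·2/(s-6)³ = 18/(s-6)³

Final answer: 18/(s-6)³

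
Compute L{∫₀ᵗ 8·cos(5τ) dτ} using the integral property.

L{∫₀ᵗ f(τ)dτ} = F(s)/s with F(s) = 8s/(s² + 25), so the result is (8s/(s² + 25))/s = 8/(s² + 25)

Final answer: 8/(s² + 25)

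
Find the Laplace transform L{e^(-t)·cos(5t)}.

L{e^(at)·cos(ωt)} = (s-a)/((s-a)² + ω²), so L{e^(-t)·cos(5t)} = (s+1)/((s+1)² + 25)

Final answer: (s+1)/((s+1)² + 25)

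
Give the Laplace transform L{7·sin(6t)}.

L{sin(ωt)} = ω/(s² + ω²), so L{sin(6t)} = 6/(s² + 36). Then L{7·sin(6t)} = 7·6/(s² + 36) = 42/(s² + 36)

Final answer: 42/(s² + 36)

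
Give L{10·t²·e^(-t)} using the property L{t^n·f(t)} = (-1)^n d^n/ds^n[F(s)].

L{e^(-t)} = 1/(s+1). d/ds[1/(s+1)] = -1/(s+1)². d²/ds²[1/(s+1)] = 2/(s+1)³. So L{t²·e^(-t)} = (-1)² · 2/(s+1)³ = 2/(s+1)³. Then L{10·t²·e^(-t)} = 10·2/(s+1)³ = 20/(s+1)³

Final answer: 20/(s+1)³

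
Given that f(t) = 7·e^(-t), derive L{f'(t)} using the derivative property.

f(0) = 7, F(s) = 7/(s+1). L{f'(t)} = s·F(s) - f(0) = 7s/(s+1) - 7 = (7s - 7(s+1))/(s+1) = -7/(s+1)

Final answer: -7/(s+1)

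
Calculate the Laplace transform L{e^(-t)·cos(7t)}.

L{e^(at)·cos(ωt)} = (s-a)/((s-a)² + ω²), so L{e^(-t)·cos(7t)} = (s+1)/((s+1)² + 49)

Final answer: (s+1)/((s+1)² + 49)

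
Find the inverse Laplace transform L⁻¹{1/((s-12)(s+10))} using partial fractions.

Decompose: A/(s-12) + B/(s+10). A = 1/22, B = -1/22. f(t) = (e^(12t) - e^(-10t))/22

Final answer: (e^(12t) - e^(-10t))/22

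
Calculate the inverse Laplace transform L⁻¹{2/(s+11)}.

L⁻¹{1/(s-a)} = e^(at), so L⁻¹{1/(s+11)} = e^(-11t), and L⁻¹{2/(s+11)} = 2·e^(-11t)

Final answer: 2·e^(-11t)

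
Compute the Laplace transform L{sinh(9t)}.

L{sinh(ωt)} = ω/(s² - ω²), so L{sinh(9t)} = 9/(s² - 81)

Final answer: 9/(s² - 81)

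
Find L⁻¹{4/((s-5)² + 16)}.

Form: b/((s-a)² + b²) → e^(at)sin(bt). With a=5, b=4

Final answer: e^(5t)·sin(4t)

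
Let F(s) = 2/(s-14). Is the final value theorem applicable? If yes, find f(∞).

sF(s) = 2s/(s-14) has a pole at s = 14 in the right half-plane. Theorem does NOT apply (unstable system; f(t) = 2·e^(14t) grows without bound).

Final answer: Not applicable (unstable)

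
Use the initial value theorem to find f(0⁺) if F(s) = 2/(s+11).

f(0⁺) = lim_{s→∞} s·2/(s+11) = lim_{s→∞} 2s/(s+11) = 2

Final answer: 2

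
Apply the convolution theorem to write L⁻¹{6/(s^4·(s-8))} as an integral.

6/(s^4·(s-8)) = (6/s^4)·(1/(s-8)) = L{t^3}·L{e^(8t)}. So f(t) = t^3*e^(8t) = ∫₀ᵗ τ^3·e^(8(t-τ)) dτ

Final answer: ∫₀ᵗ τ^3·e^(8(t-τ)) dτ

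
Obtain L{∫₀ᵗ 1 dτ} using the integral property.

L{∫₀ᵗ f(τ)dτ} = F(s)/s with f(t) = 1. F(s) = 1/s, so L{∫₀ᵗ 1 dτ} = (1/s)/s = 1/s². (Check: ∫₀ᵗ 1 dτ = t.)

Final answer: 1/s²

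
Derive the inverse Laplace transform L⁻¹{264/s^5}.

L⁻¹{n!/s^(n+1)} = t^n with n=4. So L⁻¹{24/s^5} = t^4, and L⁻¹{264/s^5} = (264/24)·t^4 = 11·t^4

Final answer: 11·t^4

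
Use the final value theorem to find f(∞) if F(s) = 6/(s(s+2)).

f(∞) = lim_{s→0} s·6/(s(s+2)) = lim_{s→0} 6/(s+2) = 6/2 = 3

Final answer: 3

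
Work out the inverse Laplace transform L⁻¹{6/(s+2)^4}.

L⁻¹{n!/(s-a)^(n+1)} = t^n·e^(at), so L⁻¹{6/(s+2)^4} = t^3·e^(-2t)

Final answer: t^3·e^(-2t)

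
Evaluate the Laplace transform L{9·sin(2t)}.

L{sin(ωt)} = ω/(s² + ω²), so L{sin(2t)} = 2/(s² + 4). Then L{9·sin(2t)} = 9·2/(s² + 4) = 18/(s² + 4)

Final answer: 18/(s² + 4)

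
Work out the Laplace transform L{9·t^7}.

L{t^n} = n!/s^(n+1), so L{t^7} = 5040/s^8. Then L{9·t^7} = 9·5040/s^8 = 45360/s^8

Final answer: 45360/s^8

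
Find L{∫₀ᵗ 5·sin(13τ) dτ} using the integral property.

L{∫₀ᵗ f(τ)dτ} = F(s)/s with F(s) = 65/(s² + 169), so the result is (65/(s² + 169))/s = 65/(s(s² + 169))

Final answer: 65/(s(s² + 169))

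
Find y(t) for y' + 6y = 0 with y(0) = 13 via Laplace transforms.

L{y'} + 6L{y} = 0. sY - 13 + 6Y = 0. Y(s+6) = 13. Y = 13/(s+6)

Final answer: y(t) = 13e^(-6t)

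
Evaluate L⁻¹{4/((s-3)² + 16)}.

Form: b/((s-a)² + b²) → e^(at)sin(bt). With a=3, b=4

Final answer: e^(3t)·sin(4t)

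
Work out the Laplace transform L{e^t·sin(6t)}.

L{e^(at)·sin(ωt)} = ω/((s-a)² + ω²), so L{e^t·sin(6t)} = 6/((s-1)² + 36)

Final answer: 6/((s-1)² + 36)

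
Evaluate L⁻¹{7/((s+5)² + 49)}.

Form: b/((s-a)² + b²) → e^(at)sin(bt). With a=-5, b=7

Final answer: e^(-5t)·sin(7t)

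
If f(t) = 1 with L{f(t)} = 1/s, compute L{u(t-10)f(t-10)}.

Time shift theorem: L{u(t-a)f(t-a)} = e^(-as)F(s). Here a=10, F(s) = 1/s, so L{u(t-10)f(t-10)} = e^(-10s)·1/s

Final answer: e^(-10s)·1/s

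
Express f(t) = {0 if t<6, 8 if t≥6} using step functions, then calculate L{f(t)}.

f(t) = 8·u(t-6). L{u(t-6)} = e^(-6s)/s, so L{f(t)} = 8·e^(-6s)/s

Final answer: 8·e^(-6s)/s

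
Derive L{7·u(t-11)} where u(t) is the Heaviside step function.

L{u(t-a)} = e^(-as)/s. Here a=11, so L{u(t-11)} = e^(-11s)/s, and L{7·u(t-11)} = 7·e^(-11s)/s

Final answer: 7·e^(-11s)/s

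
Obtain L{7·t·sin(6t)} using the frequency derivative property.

L{sin(6t)} = 6/(s² + 36). By L{t·f(t)} = -F'(s): -d/ds[6/(s² + 36)] = -(6)·(-2s)/(s² + 36)² = 12s/(s² + 36)². Then L{7·t·sin(6t)} = 7·12s/(s² + 36)² = 84s/(s² + 36)²

Final answer: 84s/(s² + 36)²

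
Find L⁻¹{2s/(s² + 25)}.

This is the form c·s/(s² + a²) with a = 5, c = 2. L⁻¹ = 2·cos(5t)

Final answer: 2·cos(5t)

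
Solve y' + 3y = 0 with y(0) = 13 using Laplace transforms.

L{y'} + 3L{y} = 0. sY - 13 + 3Y = 0. Y(s+3) = 13. Y = 13/(s+3)

Final answer: y(t) = 13e^(-3t)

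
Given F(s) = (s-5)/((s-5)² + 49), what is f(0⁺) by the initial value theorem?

f(0⁺) = lim_{s→∞} sF(s) = lim_{s→∞} s(s-5)/((s-5)² + 49) = 1

Final answer: 1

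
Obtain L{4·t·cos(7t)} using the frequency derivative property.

L{cos(7t)} = s/(s² + 49). Derivative: d/ds[s/(s² + 49)] = [(s² + 49) - s·2s]/(s² + 49)² = (49 - s²)/(s² + 49)². So L{t·cos(7t)} = -F'(s) = (s² - 49)/(s² + 49)². Then L{4·t·cos(7t)} = 4·(s² - 49)/(s² + 49)²

Final answer: 4·(s² - 49)/(s² + 49)²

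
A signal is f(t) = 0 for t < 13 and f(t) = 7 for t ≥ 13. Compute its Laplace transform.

f(t) = 7·u(t-13). L{u(t-13)} = e^(-13s)/s, so L{f(t)} = 7·e^(-13s)/s

Final answer: 7·e^(-13s)/s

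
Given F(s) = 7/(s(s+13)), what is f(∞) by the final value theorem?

f(∞) = lim_{s→0} s·7/(s(s+13)) = lim_{s→0} 7/(s+13) = 7/13 = 7/13

Final answer: 7/13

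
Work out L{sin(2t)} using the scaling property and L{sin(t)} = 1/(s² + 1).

Using L{f(at)} = (1/a)F(s/a) with a=2: L{sin(2t)} = (1/2) · 1/((s/2)² + 1) = (1/2) · 1·4/(s² + 4) = 2/(s² + 4)

Final answer: 2/(s² + 4)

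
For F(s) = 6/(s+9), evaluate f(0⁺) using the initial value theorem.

f(0⁺) = lim_{s→∞} s·6/(s+9) = lim_{s→∞} 6s/(s+9) = 6

Final answer: 6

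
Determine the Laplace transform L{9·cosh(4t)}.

L{cosh(ωt)} = s/(s² - ω²), so L{cosh(4t)} = s/(s² - 16). Then L{9·cosh(4t)} = 9·s/(s² - 16) = 9s/(s² - 16)

Final answer: 9s/(s² - 16)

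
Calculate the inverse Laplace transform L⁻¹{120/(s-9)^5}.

L⁻¹{n!/(s-a)^(n+1)} = t^n·e^(at) with n=4, a=9. So L⁻¹{24/(s-9)^5} = t^4·e^(9t), and L⁻¹{120/(s-9)^5} = (120/24)·t^4·e^(9t) = 5·t^4·e^(9t)

Final answer: 5·t^4·e^(9t)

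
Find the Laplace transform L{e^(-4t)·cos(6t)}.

L{e^(at)·cos(ωt)} = (s-a)/((s-a)² + ω²), so L{e^(-4t)·cos(6t)} = (s+4)/((s+4)² + 36)

Final answer: (s+4)/((s+4)² + 36)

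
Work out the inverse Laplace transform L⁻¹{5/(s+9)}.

L⁻¹{1/(s-a)} = e^(at), so L⁻¹{1/(s+9)} = e^(-9t), and L⁻¹{5/(s+9)} = 5·e^(-9t)

Final answer: 5·e^(-9t)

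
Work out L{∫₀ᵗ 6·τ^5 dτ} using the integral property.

L{∫₀ᵗ f(τ)dτ} = F(s)/s with f(t) = 6t^5. F(s) = 720/s^6, so L{∫₀ᵗ 6·τ^5 dτ} = (720/s^6)/s = 720/s^7. (Check: ∫₀ᵗ 6·τ^5 dτ = 6t^6/6.)

Final answer: 720/s^7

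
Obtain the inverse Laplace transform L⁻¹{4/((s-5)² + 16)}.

Using frequency shift, L⁻¹{4/((s-5)² + 16)} = e^(5t)·sin(4t)

Final answer: e^(5t)·sin(4t)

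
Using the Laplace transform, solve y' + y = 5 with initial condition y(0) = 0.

sY + Y = 5/s. Y = 5/(s(s+1)). Partial fractions: Y = 5/s - 5/(s+1)

Final answer: y(t) = 5(1 - e^(-t))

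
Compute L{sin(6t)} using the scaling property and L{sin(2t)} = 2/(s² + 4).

Using L{f(at)} = (1/a)F(s/a) with a=3: L{sin(6t)} = (1/3) · 2/((s/3)² + 4) = (1/3) · 2·9/(s² + 36) = 6/(s² + 36)

Final answer: 6/(s² + 36)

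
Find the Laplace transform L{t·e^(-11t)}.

L{t^n·e^(at)} = n!/(s-a)^(n+1), so L{t·e^(-11t)} = 1/(s+11)^2

Final answer: 1/(s+11)^2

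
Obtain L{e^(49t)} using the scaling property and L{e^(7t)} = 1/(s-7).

Using L{f(at)} = (1/a)F(s/a) with a=7 and f(t) = e^(7t): L{e^(49t)} = (1/7) · 1/((s/7)-7) = (1/7) · 7/(s-49) = 1/(s-49)

Final answer: 1/(s-49)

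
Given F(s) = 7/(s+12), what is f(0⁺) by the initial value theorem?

f(0⁺) = lim_{s→∞} s·7/(s+12) = lim_{s→∞} 7s/(s+12) = 7

Final answer: 7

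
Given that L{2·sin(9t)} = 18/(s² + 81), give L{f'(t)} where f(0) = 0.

L{f'(t)} = s·F(s) - f(0) = s·18/(s² + 81) - 0 = 18s/(s² + 81)

Final answer: 18s/(s² + 81)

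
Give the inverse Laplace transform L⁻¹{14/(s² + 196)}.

L⁻¹{14/(s² + 196)} = sin(14t)

Final answer: sin(14t)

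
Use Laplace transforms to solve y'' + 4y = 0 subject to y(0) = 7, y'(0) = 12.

L{y''} + 4L{y} = 0. s²Y - 7s - 12 + 4Y = 0. Y(s² + 4) = 7s + 12. Y = (7s + 12)/(s² + 4). Inverting: y(t) = 7cos(2t) + 6sin(2t)

Final answer: y(t) = 7cos(2t) + 6sin(2t)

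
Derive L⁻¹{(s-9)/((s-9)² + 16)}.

Using frequency shift: L⁻¹{(s-a)/((s-a)² + b²)} = e^(at)cos(bt). Here a=9, b=4

Final answer: e^(9t)·cos(4t)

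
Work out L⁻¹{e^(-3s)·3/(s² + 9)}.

L⁻¹{3/(s² + 9)} = sin(3t). By the time shift theorem, L⁻¹{e^(-as)F(s)} = u(t-a)f(t-a) with a=3, so L⁻¹{e^(-3s)·3/(s² + 9)} = u(t-3)·sin(3(t-3))

Final answer: u(t-3)·sin(3(t-3))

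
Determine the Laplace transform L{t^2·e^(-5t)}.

L{t^n·e^(at)} = n!/(s-a)^(n+1), so L{t^2·e^(-5t)} = 2/(s+5)^3

Final answer: 2/(s+5)^3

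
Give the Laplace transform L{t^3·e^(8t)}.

L{t^n·e^(at)} = n!/(s-a)^(n+1), so L{t^3·e^(8t)} = 6/(s-8)^4

Final answer: 6/(s-8)^4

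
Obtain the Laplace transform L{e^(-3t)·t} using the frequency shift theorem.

L{e^(at)·t^n} = n!/(s-a)^(n+1), so L{e^(-3t)·t} = 1/(s+3)^2

Final answer: 1/(s+3)^2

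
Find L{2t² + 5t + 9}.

L{2t² + 5t + 9} = 2·2/s³ + 5/s² + 9/s = 4/s³ + 5/s² + 9/s

Final answer: 4/s³ + 5/s² + 9/s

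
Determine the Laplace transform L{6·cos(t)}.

L{cos(ωt)} = s/(s² + ω²), so L{cos(t)} = s/(s² + 1). Then L{6·cos(t)} = 6·s/(s² + 1) = 6s/(s² + 1)

Final answer: 6s/(s² + 1)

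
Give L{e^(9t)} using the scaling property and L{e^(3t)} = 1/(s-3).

Using L{f(at)} = (1/a)F(s/a) with a=3 and f(t) = e^(3t): L{e^(9t)} = (1/3) · 1/((s/3)-3) = (1/3) · 3/(s-9) = 1/(s-9)

Final answer: 1/(s-9)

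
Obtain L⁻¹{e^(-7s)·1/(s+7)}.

L⁻¹{1/(s+7)} = e^(-7t). By the time shift theorem, L⁻¹{e^(-as)F(s)} = u(t-a)f(t-a) with a=7, so L⁻¹{e^(-7s)·1/(s+7)} = u(t-7)·e^(-7(t-7))

Final answer: u(t-7)·e^(-7(t-7))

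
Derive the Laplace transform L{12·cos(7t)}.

L{cos(ωt)} = s/(s² + ω²), so L{cos(7t)} = s/(s² + 49). Then L{12·cos(7t)} = 12·s/(s² + 49) = 12s/(s² + 49)

Final answer: 12s/(s² + 49)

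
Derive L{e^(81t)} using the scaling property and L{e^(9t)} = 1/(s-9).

Using L{f(at)} = (1/a)F(s/a) with a=9 and f(t) = e^(9t): L{e^(81t)} = (1/9) · 1/((s/9)-9) = (1/9) · 9/(s-81) = 1/(s-81)

Final answer: 1/(s-81)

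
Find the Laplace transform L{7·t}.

L{t^n} = n!/s^(n+1), so L{t} = 1/s^2. Then L{7·t} = 7·1/s^2 = 7/s^2

Final answer: 7/s^2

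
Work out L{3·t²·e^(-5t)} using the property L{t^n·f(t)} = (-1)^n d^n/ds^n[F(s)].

L{e^(-5t)} = 1/(s+5). d/ds[1/(s+5)] = -1/(s+5)². d²/ds²[1/(s+5)] = 2/(s+5)³. So L{t²·e^(-5t)} = (-1)² · 2/(s+5)³ = 2/(s+5)³. Then L{3·t²·e^(-5t)} = 3·2/(s+5)³ = 6/(s+5)³

Final answer: 6/(s+5)³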